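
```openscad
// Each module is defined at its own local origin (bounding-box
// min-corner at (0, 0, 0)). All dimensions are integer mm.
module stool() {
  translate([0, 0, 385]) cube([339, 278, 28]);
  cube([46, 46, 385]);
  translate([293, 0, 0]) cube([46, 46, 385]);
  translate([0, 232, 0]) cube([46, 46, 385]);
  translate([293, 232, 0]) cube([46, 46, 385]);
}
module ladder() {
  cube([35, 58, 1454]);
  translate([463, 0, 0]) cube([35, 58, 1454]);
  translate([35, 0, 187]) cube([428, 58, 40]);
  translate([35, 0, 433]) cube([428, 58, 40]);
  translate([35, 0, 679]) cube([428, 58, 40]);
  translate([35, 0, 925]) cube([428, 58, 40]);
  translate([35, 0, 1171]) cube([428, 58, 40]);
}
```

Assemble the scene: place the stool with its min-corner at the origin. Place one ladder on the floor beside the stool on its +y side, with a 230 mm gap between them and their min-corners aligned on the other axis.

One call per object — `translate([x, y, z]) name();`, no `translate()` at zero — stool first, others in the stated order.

stool();
translate([0, 508, 0]) ladder();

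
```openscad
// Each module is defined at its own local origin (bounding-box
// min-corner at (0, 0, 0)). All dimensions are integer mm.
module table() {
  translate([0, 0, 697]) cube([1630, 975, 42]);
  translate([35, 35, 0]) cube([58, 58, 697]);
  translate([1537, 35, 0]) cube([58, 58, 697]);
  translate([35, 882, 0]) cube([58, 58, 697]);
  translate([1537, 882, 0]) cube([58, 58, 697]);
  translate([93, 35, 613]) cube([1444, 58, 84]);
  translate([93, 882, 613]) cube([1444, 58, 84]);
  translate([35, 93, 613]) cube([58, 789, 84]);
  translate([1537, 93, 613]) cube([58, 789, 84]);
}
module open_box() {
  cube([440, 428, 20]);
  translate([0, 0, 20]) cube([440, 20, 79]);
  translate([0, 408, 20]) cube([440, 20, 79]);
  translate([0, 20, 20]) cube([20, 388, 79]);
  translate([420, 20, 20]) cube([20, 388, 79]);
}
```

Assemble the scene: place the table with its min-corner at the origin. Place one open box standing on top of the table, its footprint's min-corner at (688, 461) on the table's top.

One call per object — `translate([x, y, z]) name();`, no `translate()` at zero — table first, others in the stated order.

table();
translate([688, 461, 739]) open_box();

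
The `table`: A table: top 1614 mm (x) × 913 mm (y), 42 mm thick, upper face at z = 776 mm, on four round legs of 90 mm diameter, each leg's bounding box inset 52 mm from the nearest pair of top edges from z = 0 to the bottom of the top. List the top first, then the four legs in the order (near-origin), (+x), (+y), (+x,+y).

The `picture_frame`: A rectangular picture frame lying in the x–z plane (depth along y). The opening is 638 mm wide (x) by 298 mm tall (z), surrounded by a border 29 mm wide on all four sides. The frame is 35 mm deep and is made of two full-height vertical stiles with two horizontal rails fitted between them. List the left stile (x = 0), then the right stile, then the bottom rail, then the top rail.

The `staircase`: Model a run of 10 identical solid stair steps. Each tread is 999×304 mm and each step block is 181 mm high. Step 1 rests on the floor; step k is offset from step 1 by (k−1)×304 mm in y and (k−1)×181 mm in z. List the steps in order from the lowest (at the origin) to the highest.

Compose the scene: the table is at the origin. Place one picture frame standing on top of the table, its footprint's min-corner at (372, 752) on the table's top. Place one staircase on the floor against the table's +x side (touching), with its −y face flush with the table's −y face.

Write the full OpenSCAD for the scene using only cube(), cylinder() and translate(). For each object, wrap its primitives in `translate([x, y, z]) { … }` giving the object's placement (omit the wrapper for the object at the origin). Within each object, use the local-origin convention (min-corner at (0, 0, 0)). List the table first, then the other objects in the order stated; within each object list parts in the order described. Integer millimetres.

translate([0, 0, 734]) cube([1614, 913, 42]);
translate([97, 97, 0]) cylinder(h = 734, r = 45);
translate([1517, 97, 0]) cylinder(h = 734, r = 45);
translate([97, 816, 0]) cylinder(h = 734, r = 45);
translate([1517, 816, 0]) cylinder(h = 734, r = 45);
translate([372, 752, 776]) {
  cube([29, 35, 356]);
  translate([667, 0, 0]) cube([29, 35, 356]);
  translate([29, 0, 0]) cube([638, 35, 29]);
  translate([29, 0, 327]) cube([638, 35, 29]);
}
translate([1614, 0, 0]) {
  cube([999, 304, 181]);
  translate([0, 304, 181]) cube([999, 304, 181]);
  translate([0, 608, 362]) cube([999, 304, 181]);
  translate([0, 912, 543]) cube([999, 304, 181]);
  translate([0, 1216, 724]) cube([999, 304, 181]);
  translate([0, 1520, 905]) cube([999, 304, 181]);
  translate([0, 1824, 1086]) cube([999, 304, 181]);
  translate([0, 2128, 1267]) cube([999, 304, 181]);
  translate([0, 2432, 1448]) cube([999, 304, 181]);
  translate([0, 2736, 1629]) cube([999, 304, 181]);
}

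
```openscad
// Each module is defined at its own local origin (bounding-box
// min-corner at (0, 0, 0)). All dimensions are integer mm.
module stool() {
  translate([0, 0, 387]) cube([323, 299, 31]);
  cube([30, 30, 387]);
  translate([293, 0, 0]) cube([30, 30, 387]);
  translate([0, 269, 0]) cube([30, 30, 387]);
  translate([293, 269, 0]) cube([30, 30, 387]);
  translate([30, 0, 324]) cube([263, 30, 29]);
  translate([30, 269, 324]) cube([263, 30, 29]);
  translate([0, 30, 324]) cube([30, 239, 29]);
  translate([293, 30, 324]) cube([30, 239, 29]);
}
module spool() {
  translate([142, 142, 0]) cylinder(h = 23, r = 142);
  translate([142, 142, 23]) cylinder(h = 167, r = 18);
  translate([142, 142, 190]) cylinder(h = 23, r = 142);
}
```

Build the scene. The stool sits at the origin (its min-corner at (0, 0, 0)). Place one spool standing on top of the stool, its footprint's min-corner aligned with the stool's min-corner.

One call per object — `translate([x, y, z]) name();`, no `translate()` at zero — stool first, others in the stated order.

stool();
translate([0, 0, 418]) spool();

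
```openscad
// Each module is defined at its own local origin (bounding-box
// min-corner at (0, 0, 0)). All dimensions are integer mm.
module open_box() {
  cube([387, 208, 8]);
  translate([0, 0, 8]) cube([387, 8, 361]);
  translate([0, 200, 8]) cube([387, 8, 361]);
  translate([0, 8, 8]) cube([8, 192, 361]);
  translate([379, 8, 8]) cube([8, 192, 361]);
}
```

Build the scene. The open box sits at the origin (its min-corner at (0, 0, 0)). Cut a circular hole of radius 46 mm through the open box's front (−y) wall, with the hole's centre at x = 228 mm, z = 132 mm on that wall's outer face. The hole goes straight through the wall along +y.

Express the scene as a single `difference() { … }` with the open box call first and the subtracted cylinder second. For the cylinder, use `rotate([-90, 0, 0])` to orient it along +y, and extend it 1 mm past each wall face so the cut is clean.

difference() {
  open_box();
  translate([228, -1, 132]) rotate([-90, 0, 0]) cylinder(h = 10, r = 46);
}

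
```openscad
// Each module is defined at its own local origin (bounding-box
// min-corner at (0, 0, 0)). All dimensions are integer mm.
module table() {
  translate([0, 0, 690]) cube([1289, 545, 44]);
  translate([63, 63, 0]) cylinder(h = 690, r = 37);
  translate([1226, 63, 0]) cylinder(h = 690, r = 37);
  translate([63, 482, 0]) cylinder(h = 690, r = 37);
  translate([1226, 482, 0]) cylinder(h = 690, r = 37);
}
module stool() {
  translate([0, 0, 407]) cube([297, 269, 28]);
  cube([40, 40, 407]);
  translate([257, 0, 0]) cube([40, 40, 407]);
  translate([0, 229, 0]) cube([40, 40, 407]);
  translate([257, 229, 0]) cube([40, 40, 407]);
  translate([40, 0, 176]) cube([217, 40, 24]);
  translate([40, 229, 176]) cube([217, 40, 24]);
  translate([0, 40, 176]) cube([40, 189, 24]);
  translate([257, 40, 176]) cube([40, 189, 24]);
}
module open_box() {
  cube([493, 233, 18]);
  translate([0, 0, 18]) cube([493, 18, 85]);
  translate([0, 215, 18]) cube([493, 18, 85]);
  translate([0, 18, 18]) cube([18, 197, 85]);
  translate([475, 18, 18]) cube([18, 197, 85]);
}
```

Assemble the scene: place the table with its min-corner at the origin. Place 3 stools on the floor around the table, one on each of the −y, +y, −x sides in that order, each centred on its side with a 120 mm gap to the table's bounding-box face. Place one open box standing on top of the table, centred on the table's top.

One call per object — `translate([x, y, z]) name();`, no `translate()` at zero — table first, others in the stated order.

table();
translate([496, -389, 0]) stool();
translate([496, 665, 0]) stool();
translate([-417, 138, 0]) stool();
translate([398, 156, 734]) open_box();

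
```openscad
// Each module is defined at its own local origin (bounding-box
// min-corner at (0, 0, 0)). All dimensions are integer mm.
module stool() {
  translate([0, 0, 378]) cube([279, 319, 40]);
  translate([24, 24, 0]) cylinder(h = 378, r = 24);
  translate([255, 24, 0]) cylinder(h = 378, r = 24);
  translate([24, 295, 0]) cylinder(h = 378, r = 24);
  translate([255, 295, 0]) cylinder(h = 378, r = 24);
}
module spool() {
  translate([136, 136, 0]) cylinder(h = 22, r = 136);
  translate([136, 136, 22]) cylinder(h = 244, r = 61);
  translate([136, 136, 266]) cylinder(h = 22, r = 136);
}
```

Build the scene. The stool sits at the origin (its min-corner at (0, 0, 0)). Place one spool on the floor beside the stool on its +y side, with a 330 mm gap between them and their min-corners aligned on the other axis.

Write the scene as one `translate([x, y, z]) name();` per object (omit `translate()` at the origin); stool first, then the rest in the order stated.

stool();
translate([0, 649, 0]) spool();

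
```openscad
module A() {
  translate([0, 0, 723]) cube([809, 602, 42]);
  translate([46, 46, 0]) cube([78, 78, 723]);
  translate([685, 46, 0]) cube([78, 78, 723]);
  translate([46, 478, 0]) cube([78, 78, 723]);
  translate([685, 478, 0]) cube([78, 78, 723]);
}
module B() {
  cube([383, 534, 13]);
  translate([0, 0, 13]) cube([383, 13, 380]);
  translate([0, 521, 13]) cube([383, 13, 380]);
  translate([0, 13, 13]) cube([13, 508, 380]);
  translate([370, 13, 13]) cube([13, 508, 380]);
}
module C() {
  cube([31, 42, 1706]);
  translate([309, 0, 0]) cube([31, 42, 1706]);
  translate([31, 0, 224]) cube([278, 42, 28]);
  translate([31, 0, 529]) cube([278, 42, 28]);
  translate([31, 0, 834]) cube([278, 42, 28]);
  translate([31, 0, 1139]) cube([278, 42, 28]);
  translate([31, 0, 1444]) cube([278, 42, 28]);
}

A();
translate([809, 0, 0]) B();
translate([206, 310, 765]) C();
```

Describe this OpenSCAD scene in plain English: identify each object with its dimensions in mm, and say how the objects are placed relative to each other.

A is a table with a 809×602 mm rectangular top, 42 mm thick, top surface at z = 765 mm, supported by four 78×78 mm square legs, each inset 46 mm from the nearest pair of top edges, running from the floor.

B is an open-topped rectangular box: outside dimensions 383×534×393 mm, with a uniform wall and base thickness of 13 mm. The base is a full 383×534 slab on the floor; four walls sit on top of the base. The front and back walls (the −y and +y sides) span the full width; the two side walls fit between them.

C is a straight ladder. Two 31×42 mm vertical rails, 1706 mm tall, stand 340 mm apart (outside-to-outside) with their front faces coplanar on the −y side. 5 rungs, each 42 mm deep and 28 mm tall, span between the inner faces of the rails, front faces flush with the rails. The lowest rung's underside is at z = 224 mm and rungs are spaced 305 mm apart (underside to underside).

The open box is against the table's +x side, with their −y faces flush. The ladder is on top of the table.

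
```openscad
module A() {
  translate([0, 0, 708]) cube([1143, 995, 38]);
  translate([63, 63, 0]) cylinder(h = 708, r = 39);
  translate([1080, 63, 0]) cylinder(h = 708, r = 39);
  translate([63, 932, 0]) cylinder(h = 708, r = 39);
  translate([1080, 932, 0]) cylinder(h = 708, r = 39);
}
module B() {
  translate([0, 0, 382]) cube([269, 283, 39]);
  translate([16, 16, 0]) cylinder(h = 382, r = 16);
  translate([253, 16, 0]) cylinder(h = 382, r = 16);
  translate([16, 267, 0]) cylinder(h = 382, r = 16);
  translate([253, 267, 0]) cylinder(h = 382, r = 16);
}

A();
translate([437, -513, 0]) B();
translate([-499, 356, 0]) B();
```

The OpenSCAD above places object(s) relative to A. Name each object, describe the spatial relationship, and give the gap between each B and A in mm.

Each stool's nearest face is 230 mm from the table's bounding box.

A is a table. B is a stool. Two stools sit around the table at the −y, −x sides. The gap between each stool and the table is 230 mm.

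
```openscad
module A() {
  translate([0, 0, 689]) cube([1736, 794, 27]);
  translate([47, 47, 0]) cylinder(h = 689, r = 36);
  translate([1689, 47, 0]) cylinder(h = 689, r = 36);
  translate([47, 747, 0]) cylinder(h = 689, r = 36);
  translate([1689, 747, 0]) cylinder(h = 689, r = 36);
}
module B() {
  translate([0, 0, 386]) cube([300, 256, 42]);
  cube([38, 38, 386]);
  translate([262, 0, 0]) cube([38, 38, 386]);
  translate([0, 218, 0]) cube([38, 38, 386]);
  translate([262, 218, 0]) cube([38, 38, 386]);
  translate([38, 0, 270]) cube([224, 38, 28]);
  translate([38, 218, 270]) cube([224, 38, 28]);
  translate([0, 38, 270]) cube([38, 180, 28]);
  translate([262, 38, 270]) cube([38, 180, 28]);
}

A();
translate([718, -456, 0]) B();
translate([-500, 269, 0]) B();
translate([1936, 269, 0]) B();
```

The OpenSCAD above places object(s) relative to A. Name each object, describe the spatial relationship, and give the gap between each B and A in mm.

Each stool's nearest face is 200 mm from the table's bounding box.

A is a table. B is a stool. Three stools sit around the table at the −y, −x, +x sides. The gap between each stool and the table is 200 mm.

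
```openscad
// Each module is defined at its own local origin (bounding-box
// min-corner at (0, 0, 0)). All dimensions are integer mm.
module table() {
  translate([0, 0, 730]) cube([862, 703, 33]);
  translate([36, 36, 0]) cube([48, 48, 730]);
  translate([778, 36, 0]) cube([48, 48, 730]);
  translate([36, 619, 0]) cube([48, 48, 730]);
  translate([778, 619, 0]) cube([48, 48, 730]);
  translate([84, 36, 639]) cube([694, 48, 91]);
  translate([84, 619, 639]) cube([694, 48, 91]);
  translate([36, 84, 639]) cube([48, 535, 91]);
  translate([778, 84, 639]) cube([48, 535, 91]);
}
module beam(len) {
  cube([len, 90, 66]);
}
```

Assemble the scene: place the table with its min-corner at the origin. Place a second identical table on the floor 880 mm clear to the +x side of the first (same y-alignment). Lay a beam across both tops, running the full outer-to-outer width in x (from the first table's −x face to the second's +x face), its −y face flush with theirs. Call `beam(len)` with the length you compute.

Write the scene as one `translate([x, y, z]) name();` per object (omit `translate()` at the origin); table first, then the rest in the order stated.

table();
translate([1742, 0, 0]) table();
translate([0, 0, 763]) beam(2604);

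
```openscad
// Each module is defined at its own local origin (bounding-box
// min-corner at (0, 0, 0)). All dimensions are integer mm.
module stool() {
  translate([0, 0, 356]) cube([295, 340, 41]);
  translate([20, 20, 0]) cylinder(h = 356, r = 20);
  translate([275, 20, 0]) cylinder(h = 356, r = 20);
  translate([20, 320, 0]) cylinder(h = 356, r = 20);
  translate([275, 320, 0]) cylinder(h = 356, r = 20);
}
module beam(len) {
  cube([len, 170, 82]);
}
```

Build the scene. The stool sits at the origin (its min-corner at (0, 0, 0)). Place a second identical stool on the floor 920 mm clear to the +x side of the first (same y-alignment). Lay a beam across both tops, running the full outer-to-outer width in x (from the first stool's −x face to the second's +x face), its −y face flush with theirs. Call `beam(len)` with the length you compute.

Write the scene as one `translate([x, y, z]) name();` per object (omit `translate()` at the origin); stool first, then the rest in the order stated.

stool();
translate([1215, 0, 0]) stool();
translate([0, 0, 397]) beam(1510);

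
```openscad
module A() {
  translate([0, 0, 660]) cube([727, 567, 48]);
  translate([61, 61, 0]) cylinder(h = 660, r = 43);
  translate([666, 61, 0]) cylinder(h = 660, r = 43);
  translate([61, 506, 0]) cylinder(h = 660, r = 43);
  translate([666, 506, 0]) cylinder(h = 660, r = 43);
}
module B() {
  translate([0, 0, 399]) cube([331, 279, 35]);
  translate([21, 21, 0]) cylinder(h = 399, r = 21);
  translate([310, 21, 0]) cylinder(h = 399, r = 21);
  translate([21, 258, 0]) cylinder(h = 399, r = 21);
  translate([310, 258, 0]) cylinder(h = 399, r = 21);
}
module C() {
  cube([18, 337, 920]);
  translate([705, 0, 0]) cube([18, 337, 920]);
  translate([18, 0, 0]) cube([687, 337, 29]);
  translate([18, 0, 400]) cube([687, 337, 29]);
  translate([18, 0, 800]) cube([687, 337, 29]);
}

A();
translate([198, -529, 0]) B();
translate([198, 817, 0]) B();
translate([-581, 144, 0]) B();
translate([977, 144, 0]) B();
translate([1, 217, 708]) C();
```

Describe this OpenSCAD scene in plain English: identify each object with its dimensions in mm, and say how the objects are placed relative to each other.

A is a rectangular dining table. The top is 727×567×48 mm with its upper surface at z = 708 mm. It stands on four round legs of 86 mm diameter, each leg's bounding box inset 18 mm from the nearest pair of top edges, running from the floor to the underside of the top.

B is a simple wooden stool: a rectangular seat 331 mm (x) by 279 mm (y), 35 mm thick, top face at z = 434 mm, on four round legs, each 42 mm in diameter. The legs rest on z = 0, each leg's axis is inset half a diameter from the nearest pair of seat edges (so the leg's bounding box is flush with the corner).

C is a bookshelf 723 mm wide overall, 337 mm deep and 920 mm tall. The two sides are 18 mm thick vertical panels. 3 horizontal shelves of 29 mm thickness span between the inner faces of the sides; the lowest shelf sits on the floor and shelves are stacked with a clear vertical gap of 371 mm between each pair.

Four stools sit around the table at the −y, +y, −x, +x sides. The bookshelf is on top of the table.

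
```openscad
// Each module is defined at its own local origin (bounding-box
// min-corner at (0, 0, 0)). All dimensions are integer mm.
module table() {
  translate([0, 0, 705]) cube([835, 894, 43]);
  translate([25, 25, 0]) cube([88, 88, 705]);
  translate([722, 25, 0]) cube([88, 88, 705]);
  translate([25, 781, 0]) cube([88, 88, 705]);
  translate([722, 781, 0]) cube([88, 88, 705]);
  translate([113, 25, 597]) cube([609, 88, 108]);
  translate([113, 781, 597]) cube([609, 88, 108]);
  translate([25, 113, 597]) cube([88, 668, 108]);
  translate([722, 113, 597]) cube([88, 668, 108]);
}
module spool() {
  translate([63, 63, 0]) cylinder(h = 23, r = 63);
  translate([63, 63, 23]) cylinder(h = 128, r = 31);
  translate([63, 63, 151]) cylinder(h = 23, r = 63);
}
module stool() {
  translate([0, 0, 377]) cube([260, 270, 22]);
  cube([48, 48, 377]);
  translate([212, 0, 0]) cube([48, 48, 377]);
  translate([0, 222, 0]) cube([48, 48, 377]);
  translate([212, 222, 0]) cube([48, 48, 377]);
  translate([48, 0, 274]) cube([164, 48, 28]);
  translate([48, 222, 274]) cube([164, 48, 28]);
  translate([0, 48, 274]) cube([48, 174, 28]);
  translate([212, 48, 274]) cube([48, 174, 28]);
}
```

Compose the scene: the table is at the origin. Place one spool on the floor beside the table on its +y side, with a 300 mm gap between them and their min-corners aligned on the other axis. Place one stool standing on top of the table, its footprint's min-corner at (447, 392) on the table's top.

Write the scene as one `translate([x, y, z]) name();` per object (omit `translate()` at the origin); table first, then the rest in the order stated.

table();
translate([0, 1194, 0]) spool();
translate([447, 392, 748]) stool();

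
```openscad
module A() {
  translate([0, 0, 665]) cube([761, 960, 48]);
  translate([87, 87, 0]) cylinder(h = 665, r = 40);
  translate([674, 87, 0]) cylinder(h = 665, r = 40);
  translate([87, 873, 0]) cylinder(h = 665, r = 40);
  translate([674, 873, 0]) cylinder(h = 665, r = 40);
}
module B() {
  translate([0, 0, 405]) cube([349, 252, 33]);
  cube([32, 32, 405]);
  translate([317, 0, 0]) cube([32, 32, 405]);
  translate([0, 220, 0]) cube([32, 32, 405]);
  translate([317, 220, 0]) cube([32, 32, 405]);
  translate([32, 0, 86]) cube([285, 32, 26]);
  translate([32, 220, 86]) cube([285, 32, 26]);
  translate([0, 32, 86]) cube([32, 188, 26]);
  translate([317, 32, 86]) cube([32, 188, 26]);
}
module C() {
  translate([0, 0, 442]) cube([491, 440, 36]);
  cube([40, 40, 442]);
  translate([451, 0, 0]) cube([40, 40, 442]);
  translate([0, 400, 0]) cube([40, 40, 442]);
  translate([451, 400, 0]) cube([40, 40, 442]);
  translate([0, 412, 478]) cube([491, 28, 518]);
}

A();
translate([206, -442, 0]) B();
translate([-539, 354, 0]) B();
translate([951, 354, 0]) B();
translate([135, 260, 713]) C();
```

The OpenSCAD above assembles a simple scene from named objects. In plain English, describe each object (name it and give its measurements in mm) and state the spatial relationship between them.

A is a rectangular dining table. The top is 761×960×48 mm with its upper surface at z = 713 mm. It stands on four round legs of 80 mm diameter, each leg's bounding box inset 47 mm from the nearest pair of top edges, running from the floor to the underside of the top.

B is a simple wooden stool: a rectangular seat 349 mm (x) by 252 mm (y), 33 mm thick, top face at z = 438 mm, on four square legs, each 32×32 mm in cross-section. The legs rest on z = 0, each flush with a corner of the seat. Four stretchers, 32 mm wide and 26 mm tall, connect adjacent legs with their undersides at z = 86 mm, each running between the inner faces of the legs it joins and aligned with the legs' outer faces on the other axis.

C is a chair. The seat is a 491×440×36 mm slab with its top at z = 478 mm, on four 40×40 mm corner legs (flush with the seat edges, standing on z = 0). A flat backrest 28 mm thick, 518 mm tall, spans the full seat width and rises from the seat top along its +y edge, rear face flush with the rear of the seat.

Three stools sit around the table at the −y, −x, +x sides. The chair is on top of the table, centred.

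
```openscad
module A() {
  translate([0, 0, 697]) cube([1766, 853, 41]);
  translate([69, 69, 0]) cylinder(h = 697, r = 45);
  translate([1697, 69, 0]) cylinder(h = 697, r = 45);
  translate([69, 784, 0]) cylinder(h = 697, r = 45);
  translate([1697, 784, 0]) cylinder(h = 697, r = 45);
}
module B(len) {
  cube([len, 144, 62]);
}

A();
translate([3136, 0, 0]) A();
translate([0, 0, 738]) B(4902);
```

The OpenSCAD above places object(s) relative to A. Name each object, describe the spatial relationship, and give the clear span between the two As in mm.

A is a table. B is a beam. A beam spans the tops of two tables. The clear span between the two tables is 1370 mm.

Second table starts at x = 3136; first ends at x = 1766; clear span = 3136 − 1766 = 1370 mm.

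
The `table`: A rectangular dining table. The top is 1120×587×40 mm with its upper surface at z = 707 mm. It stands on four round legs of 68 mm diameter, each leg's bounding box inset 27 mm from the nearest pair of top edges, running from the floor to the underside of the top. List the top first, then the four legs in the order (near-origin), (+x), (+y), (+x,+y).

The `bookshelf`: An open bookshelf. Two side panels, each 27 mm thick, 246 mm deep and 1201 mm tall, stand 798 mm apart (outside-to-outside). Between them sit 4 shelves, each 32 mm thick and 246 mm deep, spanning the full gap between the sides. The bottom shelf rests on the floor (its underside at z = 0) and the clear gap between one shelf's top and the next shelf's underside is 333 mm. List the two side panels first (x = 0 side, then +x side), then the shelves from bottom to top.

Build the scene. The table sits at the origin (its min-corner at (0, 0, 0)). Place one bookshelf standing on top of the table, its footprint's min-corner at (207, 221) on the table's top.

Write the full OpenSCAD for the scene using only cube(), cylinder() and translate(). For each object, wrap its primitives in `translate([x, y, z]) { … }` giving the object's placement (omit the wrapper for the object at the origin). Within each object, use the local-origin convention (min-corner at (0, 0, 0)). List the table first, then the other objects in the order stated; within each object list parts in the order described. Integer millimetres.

translate([0, 0, 667]) cube([1120, 587, 40]);
translate([61, 61, 0]) cylinder(h = 667, r = 34);
translate([1059, 61, 0]) cylinder(h = 667, r = 34);
translate([61, 526, 0]) cylinder(h = 667, r = 34);
translate([1059, 526, 0]) cylinder(h = 667, r = 34);
translate([207, 221, 707]) {
  cube([27, 246, 1201]);
  translate([771, 0, 0]) cube([27, 246, 1201]);
  translate([27, 0, 0]) cube([744, 246, 32]);
  translate([27, 0, 365]) cube([744, 246, 32]);
  translate([27, 0, 730]) cube([744, 246, 32]);
  translate([27, 0, 1095]) cube([744, 246, 32]);
}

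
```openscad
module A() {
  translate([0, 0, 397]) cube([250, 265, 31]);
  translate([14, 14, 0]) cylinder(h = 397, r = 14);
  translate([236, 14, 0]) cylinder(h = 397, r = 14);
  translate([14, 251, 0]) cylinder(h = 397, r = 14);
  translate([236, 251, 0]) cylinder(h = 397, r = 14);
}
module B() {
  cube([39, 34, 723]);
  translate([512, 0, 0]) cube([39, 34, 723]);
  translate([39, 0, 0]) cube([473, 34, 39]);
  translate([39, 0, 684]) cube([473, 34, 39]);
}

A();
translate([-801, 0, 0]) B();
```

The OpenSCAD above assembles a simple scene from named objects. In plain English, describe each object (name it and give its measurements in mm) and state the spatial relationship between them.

A is a four-legged stool. The seat is 250×265 mm, 31 mm thick, top at z = 428 mm. It stands on four round legs, each 28 mm in diameter, from z = 0 to the seat underside, each leg's axis is inset half a diameter from the nearest pair of seat edges (so the leg's bounding box is flush with the corner).

B is a picture frame with a 473×645 mm rectangular opening (x by z) and a uniform 39 mm border on every side. Frame depth is 34 mm along y. It is built from two vertical stiles running the full outside height and two horizontal rails spanning the gap between the stiles.

The picture frame is on the floor beside the stool on its −x side.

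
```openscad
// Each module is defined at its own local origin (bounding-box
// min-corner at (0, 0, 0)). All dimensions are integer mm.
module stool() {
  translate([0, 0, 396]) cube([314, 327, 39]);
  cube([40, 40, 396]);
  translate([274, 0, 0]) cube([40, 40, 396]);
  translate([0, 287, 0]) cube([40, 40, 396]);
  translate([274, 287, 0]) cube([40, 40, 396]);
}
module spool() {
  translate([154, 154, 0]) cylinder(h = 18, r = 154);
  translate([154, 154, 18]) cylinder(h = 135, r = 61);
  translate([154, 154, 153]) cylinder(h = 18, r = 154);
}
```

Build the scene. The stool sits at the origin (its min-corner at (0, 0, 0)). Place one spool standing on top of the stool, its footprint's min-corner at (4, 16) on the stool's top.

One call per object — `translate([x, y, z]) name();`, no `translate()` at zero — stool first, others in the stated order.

stool();
translate([4, 16, 435]) spool();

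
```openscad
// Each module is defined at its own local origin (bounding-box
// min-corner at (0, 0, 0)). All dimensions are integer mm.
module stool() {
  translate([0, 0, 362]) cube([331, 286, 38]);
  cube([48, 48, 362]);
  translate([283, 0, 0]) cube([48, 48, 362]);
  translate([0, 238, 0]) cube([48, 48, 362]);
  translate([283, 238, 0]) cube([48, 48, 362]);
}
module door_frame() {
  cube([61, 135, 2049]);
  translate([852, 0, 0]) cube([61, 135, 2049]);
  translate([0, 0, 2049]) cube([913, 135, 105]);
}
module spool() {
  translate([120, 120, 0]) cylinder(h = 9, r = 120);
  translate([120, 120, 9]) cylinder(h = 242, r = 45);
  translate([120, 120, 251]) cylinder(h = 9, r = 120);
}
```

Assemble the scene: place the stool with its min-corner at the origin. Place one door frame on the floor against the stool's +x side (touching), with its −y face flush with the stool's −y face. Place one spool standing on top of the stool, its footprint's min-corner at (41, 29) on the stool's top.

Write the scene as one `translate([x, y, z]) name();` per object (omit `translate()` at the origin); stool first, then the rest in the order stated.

stool();
translate([331, 0, 0]) door_frame();
translate([41, 29, 400]) spool();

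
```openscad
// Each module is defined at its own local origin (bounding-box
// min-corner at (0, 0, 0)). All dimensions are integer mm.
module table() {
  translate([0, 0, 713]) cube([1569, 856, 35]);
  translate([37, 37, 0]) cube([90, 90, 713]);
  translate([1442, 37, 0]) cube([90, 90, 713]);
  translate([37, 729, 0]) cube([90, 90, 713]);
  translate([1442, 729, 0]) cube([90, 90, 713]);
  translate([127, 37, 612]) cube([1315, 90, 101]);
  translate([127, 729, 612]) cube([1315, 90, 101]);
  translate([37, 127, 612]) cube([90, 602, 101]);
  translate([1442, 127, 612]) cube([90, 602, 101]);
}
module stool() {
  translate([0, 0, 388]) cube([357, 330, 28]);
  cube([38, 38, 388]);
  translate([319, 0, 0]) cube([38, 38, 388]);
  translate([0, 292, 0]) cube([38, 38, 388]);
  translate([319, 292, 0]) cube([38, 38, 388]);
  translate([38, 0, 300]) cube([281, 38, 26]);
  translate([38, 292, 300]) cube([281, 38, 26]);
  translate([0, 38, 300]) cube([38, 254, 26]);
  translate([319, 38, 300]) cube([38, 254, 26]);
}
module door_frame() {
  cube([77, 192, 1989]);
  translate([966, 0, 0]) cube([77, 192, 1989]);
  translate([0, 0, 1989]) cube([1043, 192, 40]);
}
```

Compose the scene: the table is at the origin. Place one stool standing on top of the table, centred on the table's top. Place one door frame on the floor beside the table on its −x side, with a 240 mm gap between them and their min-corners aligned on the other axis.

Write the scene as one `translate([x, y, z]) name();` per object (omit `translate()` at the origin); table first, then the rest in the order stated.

table();
translate([606, 263, 748]) stool();
translate([-1283, 0, 0]) door_frame();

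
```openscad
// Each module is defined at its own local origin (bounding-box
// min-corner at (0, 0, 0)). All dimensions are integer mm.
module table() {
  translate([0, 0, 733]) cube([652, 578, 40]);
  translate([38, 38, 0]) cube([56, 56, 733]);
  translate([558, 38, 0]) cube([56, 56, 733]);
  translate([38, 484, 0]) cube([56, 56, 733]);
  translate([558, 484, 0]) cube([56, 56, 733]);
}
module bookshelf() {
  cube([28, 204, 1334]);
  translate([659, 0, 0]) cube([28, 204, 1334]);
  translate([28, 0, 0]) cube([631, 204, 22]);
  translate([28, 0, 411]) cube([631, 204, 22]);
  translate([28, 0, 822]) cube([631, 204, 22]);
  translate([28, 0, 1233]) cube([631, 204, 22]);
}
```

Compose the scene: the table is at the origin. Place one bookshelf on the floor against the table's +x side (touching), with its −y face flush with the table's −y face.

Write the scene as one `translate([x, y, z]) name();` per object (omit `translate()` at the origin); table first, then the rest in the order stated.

table();
translate([652, 0, 0]) bookshelf();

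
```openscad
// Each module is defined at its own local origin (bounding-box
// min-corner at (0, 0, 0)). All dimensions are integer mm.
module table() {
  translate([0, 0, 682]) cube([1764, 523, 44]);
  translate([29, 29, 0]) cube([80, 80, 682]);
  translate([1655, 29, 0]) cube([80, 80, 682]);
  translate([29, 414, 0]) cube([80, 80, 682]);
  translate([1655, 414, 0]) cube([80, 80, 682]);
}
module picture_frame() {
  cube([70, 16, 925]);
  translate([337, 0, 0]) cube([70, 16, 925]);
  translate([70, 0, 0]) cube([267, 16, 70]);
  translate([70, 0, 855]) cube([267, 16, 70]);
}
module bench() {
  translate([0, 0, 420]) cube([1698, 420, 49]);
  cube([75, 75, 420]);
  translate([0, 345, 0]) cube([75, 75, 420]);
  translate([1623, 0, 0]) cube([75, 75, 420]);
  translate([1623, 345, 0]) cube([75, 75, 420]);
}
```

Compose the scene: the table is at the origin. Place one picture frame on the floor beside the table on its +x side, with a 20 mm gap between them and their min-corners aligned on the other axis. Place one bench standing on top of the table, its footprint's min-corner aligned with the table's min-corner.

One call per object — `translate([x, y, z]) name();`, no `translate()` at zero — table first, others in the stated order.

table();
translate([1784, 0, 0]) picture_frame();
translate([0, 0, 726]) bench();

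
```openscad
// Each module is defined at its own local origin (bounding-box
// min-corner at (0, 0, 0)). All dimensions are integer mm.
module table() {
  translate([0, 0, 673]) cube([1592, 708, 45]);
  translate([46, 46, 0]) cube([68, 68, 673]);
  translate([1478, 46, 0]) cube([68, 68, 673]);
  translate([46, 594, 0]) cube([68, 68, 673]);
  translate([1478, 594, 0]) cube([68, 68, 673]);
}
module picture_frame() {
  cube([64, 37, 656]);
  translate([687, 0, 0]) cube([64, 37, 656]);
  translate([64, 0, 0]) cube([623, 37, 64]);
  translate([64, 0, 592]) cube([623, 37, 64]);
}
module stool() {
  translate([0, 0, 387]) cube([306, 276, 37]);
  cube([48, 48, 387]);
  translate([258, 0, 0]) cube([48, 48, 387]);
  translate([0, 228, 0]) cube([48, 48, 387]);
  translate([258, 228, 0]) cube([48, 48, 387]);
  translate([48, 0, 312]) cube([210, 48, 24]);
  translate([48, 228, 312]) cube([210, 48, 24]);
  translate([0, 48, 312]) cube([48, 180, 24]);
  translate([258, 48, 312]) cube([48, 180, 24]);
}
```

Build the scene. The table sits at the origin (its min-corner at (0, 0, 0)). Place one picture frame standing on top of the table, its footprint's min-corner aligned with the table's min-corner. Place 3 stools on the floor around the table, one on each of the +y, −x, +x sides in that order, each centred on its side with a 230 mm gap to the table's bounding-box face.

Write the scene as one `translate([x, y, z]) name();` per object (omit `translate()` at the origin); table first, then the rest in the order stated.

table();
translate([0, 0, 718]) picture_frame();
translate([643, 938, 0]) stool();
translate([-536, 216, 0]) stool();
translate([1822, 216, 0]) stool();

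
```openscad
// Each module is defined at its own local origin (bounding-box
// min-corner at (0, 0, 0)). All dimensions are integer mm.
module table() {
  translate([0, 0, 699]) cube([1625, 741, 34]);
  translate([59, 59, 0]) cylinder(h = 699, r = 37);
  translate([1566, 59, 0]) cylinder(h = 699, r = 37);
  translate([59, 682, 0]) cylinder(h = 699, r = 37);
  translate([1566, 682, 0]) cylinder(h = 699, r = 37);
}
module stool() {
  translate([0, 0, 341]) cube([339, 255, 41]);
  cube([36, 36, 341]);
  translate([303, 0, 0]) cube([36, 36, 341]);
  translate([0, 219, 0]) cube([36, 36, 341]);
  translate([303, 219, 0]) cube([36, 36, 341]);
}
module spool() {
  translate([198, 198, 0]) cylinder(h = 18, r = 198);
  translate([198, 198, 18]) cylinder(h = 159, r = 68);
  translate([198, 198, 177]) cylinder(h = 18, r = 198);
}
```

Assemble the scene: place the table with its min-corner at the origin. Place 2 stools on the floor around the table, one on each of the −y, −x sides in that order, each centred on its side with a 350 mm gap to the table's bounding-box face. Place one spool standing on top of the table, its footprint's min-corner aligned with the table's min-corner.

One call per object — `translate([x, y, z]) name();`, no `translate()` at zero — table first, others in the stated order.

table();
translate([643, -605, 0]) stool();
translate([-689, 243, 0]) stool();
translate([0, 0, 733]) spool();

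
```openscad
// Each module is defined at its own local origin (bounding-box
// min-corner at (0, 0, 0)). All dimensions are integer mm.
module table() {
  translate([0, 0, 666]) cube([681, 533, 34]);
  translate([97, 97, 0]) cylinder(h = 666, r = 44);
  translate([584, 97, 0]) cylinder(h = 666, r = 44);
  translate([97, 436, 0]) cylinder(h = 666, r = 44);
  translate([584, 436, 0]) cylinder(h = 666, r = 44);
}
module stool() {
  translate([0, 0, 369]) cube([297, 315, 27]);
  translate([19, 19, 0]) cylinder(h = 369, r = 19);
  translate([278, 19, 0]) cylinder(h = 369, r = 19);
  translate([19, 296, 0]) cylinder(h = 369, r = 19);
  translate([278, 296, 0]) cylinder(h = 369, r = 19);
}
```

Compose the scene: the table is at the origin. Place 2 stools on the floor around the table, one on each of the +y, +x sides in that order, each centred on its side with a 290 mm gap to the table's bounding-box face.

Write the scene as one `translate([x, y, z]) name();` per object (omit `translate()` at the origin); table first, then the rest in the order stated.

table();
translate([192, 823, 0]) stool();
translate([971, 109, 0]) stool();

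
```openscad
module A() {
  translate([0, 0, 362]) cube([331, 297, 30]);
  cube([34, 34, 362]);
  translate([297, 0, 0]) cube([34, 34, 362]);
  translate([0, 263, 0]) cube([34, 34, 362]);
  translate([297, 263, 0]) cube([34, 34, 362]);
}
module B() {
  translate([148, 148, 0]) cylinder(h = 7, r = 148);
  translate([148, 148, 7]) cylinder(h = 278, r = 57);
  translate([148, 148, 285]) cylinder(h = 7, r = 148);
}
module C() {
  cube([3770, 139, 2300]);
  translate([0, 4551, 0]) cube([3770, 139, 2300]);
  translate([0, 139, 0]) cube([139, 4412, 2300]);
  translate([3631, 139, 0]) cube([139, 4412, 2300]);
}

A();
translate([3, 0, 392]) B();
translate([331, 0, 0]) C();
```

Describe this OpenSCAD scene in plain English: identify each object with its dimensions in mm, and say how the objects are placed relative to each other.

A is a four-legged stool. The seat is 331×297 mm, 30 mm thick, top at z = 392 mm. It stands on four square legs, each 34×34 mm in cross-section, from z = 0 to the seat underside, each flush with a corner of the seat.

B is a spool: two coaxial disc flanges of radius 148 mm and thickness 7 mm, joined by a core cylinder of radius 57 mm and height 278 mm. The lower flange rests on z = 0 and the three cylinders share a vertical axis.

C is a box-shaped house frame (walls only): outside footprint 3770×4690 mm, wall height 2300 mm, wall thickness 139 mm. The two y-facing walls run the full x-width; the two x-facing walls fit between the inner faces of the y-facing walls.

The spool is on top of the stool. The house frame is against the stool's +x side, with their −y faces flush.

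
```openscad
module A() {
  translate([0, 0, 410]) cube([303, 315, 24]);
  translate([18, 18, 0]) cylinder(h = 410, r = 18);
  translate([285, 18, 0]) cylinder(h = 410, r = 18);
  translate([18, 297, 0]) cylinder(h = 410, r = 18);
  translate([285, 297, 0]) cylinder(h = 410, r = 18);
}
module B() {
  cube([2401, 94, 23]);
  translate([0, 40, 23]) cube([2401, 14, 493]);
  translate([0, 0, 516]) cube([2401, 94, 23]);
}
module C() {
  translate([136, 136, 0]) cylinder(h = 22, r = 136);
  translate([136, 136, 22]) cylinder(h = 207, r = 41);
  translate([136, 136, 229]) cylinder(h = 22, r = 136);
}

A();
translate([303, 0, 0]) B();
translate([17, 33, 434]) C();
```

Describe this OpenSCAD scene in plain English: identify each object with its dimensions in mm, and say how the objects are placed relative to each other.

A is a simple wooden stool: a rectangular seat 303 mm (x) by 315 mm (y), 24 mm thick, top face at z = 434 mm, on four round legs, each 36 mm in diameter. The legs rest on z = 0, each leg's axis is inset half a diameter from the nearest pair of seat edges (so the leg's bounding box is flush with the corner).

B is an I-beam lying along x, 2401 mm long. Overall section height 539 mm. Two flanges 94 mm wide (y) and 23 mm thick, one on the floor and one at the top; a web 14 mm thick runs between them, centred on the flange width.

C is a spool: two coaxial disc flanges of radius 136 mm and thickness 22 mm, joined by a core cylinder of radius 41 mm and height 207 mm. The lower flange rests on z = 0 and the three cylinders share a vertical axis.

The I-beam is against the stool's +x side, with their −y faces flush. The spool is on top of the stool.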